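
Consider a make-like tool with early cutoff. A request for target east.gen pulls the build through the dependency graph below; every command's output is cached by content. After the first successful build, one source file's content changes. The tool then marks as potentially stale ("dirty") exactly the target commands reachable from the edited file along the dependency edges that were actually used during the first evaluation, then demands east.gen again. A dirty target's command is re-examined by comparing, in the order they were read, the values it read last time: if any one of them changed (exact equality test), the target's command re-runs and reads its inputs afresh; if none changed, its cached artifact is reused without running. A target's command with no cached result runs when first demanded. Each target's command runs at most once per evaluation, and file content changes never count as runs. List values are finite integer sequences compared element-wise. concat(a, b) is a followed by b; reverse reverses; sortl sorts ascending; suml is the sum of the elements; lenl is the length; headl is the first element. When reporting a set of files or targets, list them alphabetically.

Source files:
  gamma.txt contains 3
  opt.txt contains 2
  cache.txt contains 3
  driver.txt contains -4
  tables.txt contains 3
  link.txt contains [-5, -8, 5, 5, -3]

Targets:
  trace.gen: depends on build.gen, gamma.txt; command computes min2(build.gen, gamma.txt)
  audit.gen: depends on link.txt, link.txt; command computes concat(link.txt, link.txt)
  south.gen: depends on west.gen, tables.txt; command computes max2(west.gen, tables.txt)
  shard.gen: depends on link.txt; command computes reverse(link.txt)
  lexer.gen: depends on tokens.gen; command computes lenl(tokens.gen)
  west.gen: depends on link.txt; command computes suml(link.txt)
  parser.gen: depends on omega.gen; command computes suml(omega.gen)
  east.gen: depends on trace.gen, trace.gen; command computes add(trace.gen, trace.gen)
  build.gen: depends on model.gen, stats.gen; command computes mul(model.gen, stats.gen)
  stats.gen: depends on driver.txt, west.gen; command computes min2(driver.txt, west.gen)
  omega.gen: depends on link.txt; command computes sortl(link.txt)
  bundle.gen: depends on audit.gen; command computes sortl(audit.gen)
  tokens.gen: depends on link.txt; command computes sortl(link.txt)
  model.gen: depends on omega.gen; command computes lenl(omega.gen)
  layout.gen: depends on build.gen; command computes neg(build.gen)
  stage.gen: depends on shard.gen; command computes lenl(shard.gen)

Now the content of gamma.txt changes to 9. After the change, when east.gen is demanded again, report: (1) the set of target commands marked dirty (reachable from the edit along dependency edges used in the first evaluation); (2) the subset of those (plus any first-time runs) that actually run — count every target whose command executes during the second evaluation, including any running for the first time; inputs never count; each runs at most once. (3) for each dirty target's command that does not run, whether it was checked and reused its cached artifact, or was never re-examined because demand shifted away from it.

First demand of the output computes:
  omega.gen = sortl([-5, -8, 5, 5, -3]) = [-8, -5, -3, 5, 5]
  model.gen = lenl([-8, -5, -3, 5, 5]) = 5
  west.gen = suml([-5, -8, 5, 5, -3]) = -6
  stats.gen = min2(-4, -6) = -6
  build.gen = mul(5, -6) = -30
  trace.gen = min2(-30, 3) = -30
  east.gen = add(-30, -30) = -60

After the edit, cleaning proceeds:
  trace.gen: a read changed (gamma.txt 3->9) — executes, giving -30 — identical to its old value.
  east.gen: dirty, but its reads are unchanged (trace.gen unchanged, trace.gen unchanged); cached -60 stands.

Note the absorption at trace.gen: it re-runs yet its value is the same, leaving the output's value untouched.

The edit dirties: east.gen, trace.gen.
1 target commands run: trace.gen.
Cache hits after checking: east.gen.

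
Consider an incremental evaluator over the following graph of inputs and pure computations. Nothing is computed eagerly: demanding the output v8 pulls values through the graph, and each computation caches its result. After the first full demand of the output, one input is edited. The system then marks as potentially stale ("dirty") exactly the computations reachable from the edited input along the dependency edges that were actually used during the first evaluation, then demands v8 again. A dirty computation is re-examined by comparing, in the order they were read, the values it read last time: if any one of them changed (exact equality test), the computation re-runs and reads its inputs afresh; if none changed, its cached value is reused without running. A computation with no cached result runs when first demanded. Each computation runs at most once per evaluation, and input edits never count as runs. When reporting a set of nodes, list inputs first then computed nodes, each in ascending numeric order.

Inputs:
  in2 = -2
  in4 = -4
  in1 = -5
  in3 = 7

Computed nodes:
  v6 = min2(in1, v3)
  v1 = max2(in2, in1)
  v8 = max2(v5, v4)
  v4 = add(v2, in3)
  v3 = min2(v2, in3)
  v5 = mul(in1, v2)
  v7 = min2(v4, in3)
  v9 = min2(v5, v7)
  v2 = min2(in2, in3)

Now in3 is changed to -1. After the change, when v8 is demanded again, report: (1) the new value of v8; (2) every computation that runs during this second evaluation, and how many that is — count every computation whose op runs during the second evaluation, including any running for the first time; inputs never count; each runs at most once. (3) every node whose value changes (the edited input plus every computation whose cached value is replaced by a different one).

Initial pass — values computed on the first demand:
  v2 = min2(-2, 7) = -2
  v4 = add(-2, 7) = 5
  v5 = mul(-5, -2) = 10
  v8 = max2(10, 5) = 10

Second demand — change propagation:
  v2: re-runs because in3 7->-1; new result -2 (unchanged).
  v4: re-runs because in3 7->-1; new result -3.
  v5: re-examined; everything it read last time is the same (in1 unchanged, v2 unchanged) — cache 10 kept, no run.
  v8: re-runs because v4 5->-3; new result 10 (unchanged).

The important point: at v5 every value read last time is unchanged, so the dirty flag clears without a run.

v8 now evaluates to 10.
Run set: v2, v4, v8 (3 run).
Changed values: in3, v4.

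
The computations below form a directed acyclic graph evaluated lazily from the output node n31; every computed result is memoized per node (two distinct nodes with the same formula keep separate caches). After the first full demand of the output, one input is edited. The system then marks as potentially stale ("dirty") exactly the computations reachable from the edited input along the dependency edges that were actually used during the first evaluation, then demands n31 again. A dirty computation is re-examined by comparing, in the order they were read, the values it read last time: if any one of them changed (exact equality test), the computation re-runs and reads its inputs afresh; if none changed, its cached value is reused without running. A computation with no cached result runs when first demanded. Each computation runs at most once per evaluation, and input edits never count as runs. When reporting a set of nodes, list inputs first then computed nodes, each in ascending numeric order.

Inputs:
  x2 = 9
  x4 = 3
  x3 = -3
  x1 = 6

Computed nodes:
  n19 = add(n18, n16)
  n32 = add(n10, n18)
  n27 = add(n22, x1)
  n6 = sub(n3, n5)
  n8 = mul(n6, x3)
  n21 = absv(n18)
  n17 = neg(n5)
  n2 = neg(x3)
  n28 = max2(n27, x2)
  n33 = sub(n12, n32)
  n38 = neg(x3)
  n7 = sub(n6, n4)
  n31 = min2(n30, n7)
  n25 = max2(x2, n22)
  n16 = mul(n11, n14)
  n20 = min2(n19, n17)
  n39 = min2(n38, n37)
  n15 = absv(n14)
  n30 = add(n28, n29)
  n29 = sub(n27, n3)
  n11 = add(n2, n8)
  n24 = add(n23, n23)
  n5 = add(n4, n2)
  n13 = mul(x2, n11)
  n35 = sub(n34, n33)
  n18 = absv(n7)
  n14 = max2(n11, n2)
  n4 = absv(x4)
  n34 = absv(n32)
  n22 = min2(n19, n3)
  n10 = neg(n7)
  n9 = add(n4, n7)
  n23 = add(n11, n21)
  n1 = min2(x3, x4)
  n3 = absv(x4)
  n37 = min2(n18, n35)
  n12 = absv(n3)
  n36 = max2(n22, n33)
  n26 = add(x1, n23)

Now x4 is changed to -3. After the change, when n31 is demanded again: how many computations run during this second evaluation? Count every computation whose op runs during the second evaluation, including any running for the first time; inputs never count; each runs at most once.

First demand of the output computes:
  n2 = neg(-3) = 3
  n3 = absv(3) = 3
  n4 = absv(3) = 3
  n5 = add(3, 3) = 6
  n6 = sub(3, 6) = -3
  n7 = sub(-3, 3) = -6
  n8 = mul(-3, -3) = 9
  n11 = add(3, 9) = 12
  n14 = max2(12, 3) = 12
  n16 = mul(12, 12) = 144
  n18 = absv(-6) = 6
  n19 = add(6, 144) = 150
  n22 = min2(150, 3) = 3
  n27 = add(3, 6) = 9
  n28 = max2(9, 9) = 9
  n29 = sub(9, 3) = 6
  n30 = add(9, 6) = 15
  n31 = min2(15, -6) = -6

After the edit, cleaning proceeds:
  n3: a read changed (x4 3->-3) — executes, giving 3 — identical to its old value.
  n4: a read changed (x4 3->-3) — executes, giving 3 — identical to its old value.
  n5: dirty, but its reads are unchanged (n4 unchanged, n2 unchanged); cached 6 stands.
  n6: dirty, but its reads are unchanged (n3 unchanged, n5 unchanged); cached -3 stands.
  n7: dirty, but its reads are unchanged (n6 unchanged, n4 unchanged); cached -6 stands.
  n8: dirty, but its reads are unchanged (n6 unchanged, x3 unchanged); cached 9 stands.
  n11: dirty, but its reads are unchanged (n2 unchanged, n8 unchanged); cached 12 stands.
  n14: dirty, but its reads are unchanged (n11 unchanged, n2 unchanged); cached 12 stands.
  n16: dirty, but its reads are unchanged (n11 unchanged, n14 unchanged); cached 144 stands.
  n18: dirty, but its reads are unchanged (n7 unchanged); cached 6 stands.
  n19: dirty, but its reads are unchanged (n18 unchanged, n16 unchanged); cached 150 stands.
  n22: dirty, but its reads are unchanged (n19 unchanged, n3 unchanged); cached 3 stands.
  n27: dirty, but its reads are unchanged (n22 unchanged, x1 unchanged); cached 9 stands.
  n28: dirty, but its reads are unchanged (n27 unchanged, x2 unchanged); cached 9 stands.
  n29: dirty, but its reads are unchanged (n27 unchanged, n3 unchanged); cached 6 stands.
  n30: dirty, but its reads are unchanged (n28 unchanged, n29 unchanged); cached 15 stands.
  n31: dirty, but its reads are unchanged (n30 unchanged, n7 unchanged); cached -6 stands.

Note where the cutoff bites: n5 is checked, finds nothing changed, and keeps its cache.

2 computations run: n3, n4.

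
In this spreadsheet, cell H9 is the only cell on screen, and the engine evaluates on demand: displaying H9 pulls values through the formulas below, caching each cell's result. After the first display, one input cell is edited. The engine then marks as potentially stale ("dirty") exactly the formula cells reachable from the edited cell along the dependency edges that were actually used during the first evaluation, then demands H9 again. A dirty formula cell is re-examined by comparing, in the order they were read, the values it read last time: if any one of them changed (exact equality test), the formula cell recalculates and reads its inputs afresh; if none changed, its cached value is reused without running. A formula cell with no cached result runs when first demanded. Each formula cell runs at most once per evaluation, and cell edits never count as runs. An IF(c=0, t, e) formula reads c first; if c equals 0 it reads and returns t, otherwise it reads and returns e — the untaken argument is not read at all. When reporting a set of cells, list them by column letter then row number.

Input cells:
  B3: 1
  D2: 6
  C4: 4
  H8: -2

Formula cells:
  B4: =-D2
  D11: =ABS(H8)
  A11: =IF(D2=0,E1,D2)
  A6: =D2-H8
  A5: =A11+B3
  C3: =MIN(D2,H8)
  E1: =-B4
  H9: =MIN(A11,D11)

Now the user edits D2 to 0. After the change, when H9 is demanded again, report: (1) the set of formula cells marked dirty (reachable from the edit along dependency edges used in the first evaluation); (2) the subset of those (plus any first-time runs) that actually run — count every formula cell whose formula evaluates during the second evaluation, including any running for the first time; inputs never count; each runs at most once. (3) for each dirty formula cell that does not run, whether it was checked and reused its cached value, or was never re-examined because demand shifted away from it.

Dirty set: A11, H9.
Run set: A11, B4, E1, H9 (4 run).
All dirty formula cells ended up running.
The important point: the flipped condition pulls in fresh nodes; B4, E1 run for the first time.

Initial pass — values computed on the first demand:
  A11 = IF(D2=0: D2=6 -> else branch D2) = 6
  D11 = ABS(-2) = 2
  H9 = MIN(6, 2) = 2

Second demand — change propagation:
  B4: newly demanded (no cache) — executes and yields 0.
  E1: newly demanded (no cache) — executes and yields 0.
  A11: re-runs because D2 6->0; D2 6->0; new result 0.
  H9: re-runs because A11 6->0; new result 0.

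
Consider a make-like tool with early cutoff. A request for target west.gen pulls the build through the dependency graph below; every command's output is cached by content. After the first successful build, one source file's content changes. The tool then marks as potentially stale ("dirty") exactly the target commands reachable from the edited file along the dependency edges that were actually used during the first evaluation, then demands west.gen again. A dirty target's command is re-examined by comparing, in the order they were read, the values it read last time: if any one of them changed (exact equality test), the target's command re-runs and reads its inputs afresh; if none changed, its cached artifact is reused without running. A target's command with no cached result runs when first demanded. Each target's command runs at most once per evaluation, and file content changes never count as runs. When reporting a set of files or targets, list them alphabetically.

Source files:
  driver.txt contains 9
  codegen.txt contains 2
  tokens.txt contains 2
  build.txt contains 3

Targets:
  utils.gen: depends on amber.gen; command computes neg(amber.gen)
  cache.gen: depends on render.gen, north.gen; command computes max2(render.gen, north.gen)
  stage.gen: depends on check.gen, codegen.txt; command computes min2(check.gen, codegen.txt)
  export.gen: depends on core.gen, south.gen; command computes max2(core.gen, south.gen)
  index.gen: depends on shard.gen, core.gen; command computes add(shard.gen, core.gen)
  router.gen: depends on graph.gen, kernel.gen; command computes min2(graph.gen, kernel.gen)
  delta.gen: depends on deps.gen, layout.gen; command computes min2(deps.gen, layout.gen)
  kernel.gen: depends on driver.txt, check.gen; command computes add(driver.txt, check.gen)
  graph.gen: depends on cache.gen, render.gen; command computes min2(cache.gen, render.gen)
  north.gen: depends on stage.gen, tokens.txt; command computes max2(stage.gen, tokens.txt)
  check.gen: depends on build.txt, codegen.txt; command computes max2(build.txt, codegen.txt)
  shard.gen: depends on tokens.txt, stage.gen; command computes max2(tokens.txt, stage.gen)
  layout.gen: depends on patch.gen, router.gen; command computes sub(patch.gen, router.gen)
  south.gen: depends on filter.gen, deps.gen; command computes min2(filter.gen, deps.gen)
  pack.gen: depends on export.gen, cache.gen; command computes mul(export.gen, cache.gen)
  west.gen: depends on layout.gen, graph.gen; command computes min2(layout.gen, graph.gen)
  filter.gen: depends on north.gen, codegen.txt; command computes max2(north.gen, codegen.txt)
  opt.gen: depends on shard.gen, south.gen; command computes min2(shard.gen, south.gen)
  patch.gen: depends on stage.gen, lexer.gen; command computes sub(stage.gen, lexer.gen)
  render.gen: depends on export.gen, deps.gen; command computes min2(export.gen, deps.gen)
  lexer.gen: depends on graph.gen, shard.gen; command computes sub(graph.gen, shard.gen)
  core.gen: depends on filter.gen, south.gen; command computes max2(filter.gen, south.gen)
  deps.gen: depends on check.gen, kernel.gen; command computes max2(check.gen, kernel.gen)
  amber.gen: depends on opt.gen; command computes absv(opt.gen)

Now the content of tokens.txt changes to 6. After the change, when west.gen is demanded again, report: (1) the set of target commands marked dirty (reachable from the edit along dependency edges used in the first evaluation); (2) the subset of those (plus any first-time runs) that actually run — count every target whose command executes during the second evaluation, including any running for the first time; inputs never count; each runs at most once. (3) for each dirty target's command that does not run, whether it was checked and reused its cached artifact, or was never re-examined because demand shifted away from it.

The edit dirties: cache.gen, core.gen, export.gen, filter.gen, graph.gen, layout.gen, lexer.gen, north.gen, patch.gen, render.gen, router.gen, shard.gen, south.gen, west.gen.
13 target commands run: cache.gen, core.gen, export.gen, filter.gen, graph.gen, layout.gen, lexer.gen, north.gen, render.gen, router.gen, shard.gen, south.gen, west.gen.
Cache hits after checking: patch.gen.
Note where the cutoff bites: patch.gen is checked, finds nothing changed, and keeps its cache.

First demand of the output computes:
  check.gen = max2(3, 2) = 3
  kernel.gen = add(9, 3) = 12
  deps.gen = max2(3, 12) = 12
  stage.gen = min2(3, 2) = 2
  north.gen = max2(2, 2) = 2
  filter.gen = max2(2, 2) = 2
  shard.gen = max2(2, 2) = 2
  south.gen = min2(2, 12) = 2
  core.gen = max2(2, 2) = 2
  export.gen = max2(2, 2) = 2
  render.gen = min2(2, 12) = 2
  cache.gen = max2(2, 2) = 2
  graph.gen = min2(2, 2) = 2
  lexer.gen = sub(2, 2) = 0
  patch.gen = sub(2, 0) = 2
  router.gen = min2(2, 12) = 2
  layout.gen = sub(2, 2) = 0
  west.gen = min2(0, 2) = 0

After the edit, cleaning proceeds:
  north.gen: a read changed (tokens.txt 2->6) — executes, giving 6.
  filter.gen: a read changed (north.gen 2->6) — executes, giving 6.
  shard.gen: a read changed (tokens.txt 2->6) — executes, giving 6.
  south.gen: a read changed (filter.gen 2->6) — executes, giving 6.
  core.gen: a read changed (filter.gen 2->6; south.gen 2->6) — executes, giving 6.
  export.gen: a read changed (core.gen 2->6; south.gen 2->6) — executes, giving 6.
  render.gen: a read changed (export.gen 2->6) — executes, giving 6.
  cache.gen: a read changed (render.gen 2->6; north.gen 2->6) — executes, giving 6.
  graph.gen: a read changed (cache.gen 2->6; render.gen 2->6) — executes, giving 6.
  lexer.gen: a read changed (graph.gen 2->6; shard.gen 2->6) — executes, giving 0 — identical to its old value.
  patch.gen: dirty, but its reads are unchanged (stage.gen unchanged, lexer.gen unchanged); cached 2 stands.
  router.gen: a read changed (graph.gen 2->6) — executes, giving 6.
  layout.gen: a read changed (router.gen 2->6) — executes, giving -4.
  west.gen: a read changed (layout.gen 0->-4; graph.gen 2->6) — executes, giving -4.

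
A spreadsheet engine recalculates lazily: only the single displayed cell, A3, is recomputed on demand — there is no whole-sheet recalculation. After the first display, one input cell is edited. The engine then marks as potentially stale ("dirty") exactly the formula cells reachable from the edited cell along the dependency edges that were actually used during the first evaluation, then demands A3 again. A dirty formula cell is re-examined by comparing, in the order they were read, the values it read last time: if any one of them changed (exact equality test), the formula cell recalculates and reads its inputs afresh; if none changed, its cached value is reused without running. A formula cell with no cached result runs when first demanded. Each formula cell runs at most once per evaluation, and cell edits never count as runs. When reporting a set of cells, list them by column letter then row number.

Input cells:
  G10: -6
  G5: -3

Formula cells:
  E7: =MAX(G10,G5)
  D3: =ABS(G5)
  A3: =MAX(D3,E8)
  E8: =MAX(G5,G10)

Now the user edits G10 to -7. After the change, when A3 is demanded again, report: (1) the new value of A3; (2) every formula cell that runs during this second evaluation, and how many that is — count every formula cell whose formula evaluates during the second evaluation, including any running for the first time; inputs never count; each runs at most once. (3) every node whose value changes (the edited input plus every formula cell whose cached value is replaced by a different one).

First evaluation (everything demanded from the output):
  D3 = ABS(-3) = 3
  E8 = MAX(-3, -6) = -3
  A3 = MAX(3, -3) = 3

Propagation after the edit:
  E8: runs — G10 -6->-7; result -3 (same value as before).
  A3: checked — values it read are unchanged (D3 unchanged, E8 unchanged); reused cached 3 without running.

Key observation: the change is absorbed at E8 — it re-runs but produces the same value, and the output's value is unchanged.

New value of A3: 3.
Formula cells that run: E8 — 1 in total.
Values that change: G10.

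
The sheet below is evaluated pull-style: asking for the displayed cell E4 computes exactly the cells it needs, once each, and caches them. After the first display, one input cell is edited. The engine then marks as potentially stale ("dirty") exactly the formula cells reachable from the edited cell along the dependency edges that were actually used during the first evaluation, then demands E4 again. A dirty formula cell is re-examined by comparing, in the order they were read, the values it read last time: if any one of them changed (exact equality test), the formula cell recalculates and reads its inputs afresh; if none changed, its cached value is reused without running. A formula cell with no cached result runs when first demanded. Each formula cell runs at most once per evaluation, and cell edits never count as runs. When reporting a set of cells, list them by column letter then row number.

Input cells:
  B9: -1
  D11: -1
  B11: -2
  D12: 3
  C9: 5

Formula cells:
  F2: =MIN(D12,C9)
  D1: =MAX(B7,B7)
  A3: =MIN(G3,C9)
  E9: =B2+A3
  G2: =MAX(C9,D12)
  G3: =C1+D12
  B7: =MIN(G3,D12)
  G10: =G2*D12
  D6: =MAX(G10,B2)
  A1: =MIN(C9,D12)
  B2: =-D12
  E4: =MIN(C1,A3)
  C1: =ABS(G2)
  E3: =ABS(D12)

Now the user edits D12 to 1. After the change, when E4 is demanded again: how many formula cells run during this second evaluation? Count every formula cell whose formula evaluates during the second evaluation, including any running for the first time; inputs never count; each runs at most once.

First demand of the output computes:
  G2 = MAX(5, 3) = 5
  C1 = ABS(5) = 5
  G3 = 5 + 3 = 8
  A3 = MIN(8, 5) = 5
  E4 = MIN(5, 5) = 5

After the edit, cleaning proceeds:
  G2: a read changed (D12 3->1) — executes, giving 5 — identical to its old value.
  C1: dirty, but its reads are unchanged (G2 unchanged); cached 5 stands.
  G3: a read changed (D12 3->1) — executes, giving 6.
  A3: a read changed (G3 8->6) — executes, giving 5 — identical to its old value.
  E4: dirty, but its reads are unchanged (C1 unchanged, A3 unchanged); cached 5 stands.

Note where the cutoff bites: C1 is checked, finds nothing changed, and keeps its cache.

3 formula cells run: A3, G2, G3.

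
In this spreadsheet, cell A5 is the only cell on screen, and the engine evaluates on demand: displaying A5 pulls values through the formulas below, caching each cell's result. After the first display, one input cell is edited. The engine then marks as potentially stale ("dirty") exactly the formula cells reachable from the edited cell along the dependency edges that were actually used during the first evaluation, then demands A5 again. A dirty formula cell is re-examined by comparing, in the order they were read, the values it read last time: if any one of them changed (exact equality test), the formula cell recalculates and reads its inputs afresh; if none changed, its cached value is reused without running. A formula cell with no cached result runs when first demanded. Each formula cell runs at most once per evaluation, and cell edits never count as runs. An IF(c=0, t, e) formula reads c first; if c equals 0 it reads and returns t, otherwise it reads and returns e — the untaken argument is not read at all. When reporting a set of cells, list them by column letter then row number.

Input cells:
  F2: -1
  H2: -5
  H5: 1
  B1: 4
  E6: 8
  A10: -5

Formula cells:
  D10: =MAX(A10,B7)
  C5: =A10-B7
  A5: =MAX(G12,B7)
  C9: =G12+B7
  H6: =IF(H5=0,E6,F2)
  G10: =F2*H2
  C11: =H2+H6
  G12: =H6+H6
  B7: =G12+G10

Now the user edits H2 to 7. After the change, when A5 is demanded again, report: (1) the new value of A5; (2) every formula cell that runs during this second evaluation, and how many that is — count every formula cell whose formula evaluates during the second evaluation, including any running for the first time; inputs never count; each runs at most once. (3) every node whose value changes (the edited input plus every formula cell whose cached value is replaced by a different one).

Initial pass — values computed on the first demand:
  G10 = -1 * -5 = 5
  H6 = IF(H5=0: H5=1 -> else branch F2) = -1
  G12 = -1 + -1 = -2
  B7 = -2 + 5 = 3
  A5 = MAX(-2, 3) = 3

Second demand — change propagation:
  G10: re-runs because H2 -5->7; new result -7.
  B7: re-runs because G10 5->-7; new result -9.
  A5: re-runs because B7 3->-9; new result -2.

A5 now evaluates to -2.
Run set: A5, B7, G10 (3 run).
Changed values: A5, B7, G10, H2.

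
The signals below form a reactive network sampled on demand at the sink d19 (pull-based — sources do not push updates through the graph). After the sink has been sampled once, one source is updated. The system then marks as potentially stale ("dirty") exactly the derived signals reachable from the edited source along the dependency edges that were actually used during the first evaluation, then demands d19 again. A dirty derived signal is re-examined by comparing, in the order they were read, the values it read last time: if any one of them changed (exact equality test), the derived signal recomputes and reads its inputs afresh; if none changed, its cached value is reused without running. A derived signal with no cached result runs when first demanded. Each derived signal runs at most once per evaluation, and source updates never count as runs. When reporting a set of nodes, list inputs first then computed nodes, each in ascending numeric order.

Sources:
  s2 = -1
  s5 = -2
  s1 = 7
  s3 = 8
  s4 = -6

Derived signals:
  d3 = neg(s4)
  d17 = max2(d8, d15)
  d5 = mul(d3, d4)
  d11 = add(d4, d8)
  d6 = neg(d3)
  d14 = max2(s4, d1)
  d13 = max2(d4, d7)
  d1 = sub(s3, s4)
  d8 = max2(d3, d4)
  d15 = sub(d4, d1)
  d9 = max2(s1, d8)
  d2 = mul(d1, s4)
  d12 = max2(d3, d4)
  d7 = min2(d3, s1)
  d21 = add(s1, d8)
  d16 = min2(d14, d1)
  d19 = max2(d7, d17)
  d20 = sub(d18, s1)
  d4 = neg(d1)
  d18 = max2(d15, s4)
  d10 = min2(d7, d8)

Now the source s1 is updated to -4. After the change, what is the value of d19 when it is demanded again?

d19 now evaluates to 6.

Initial pass — values computed on the first demand:
  d1 = sub(8, -6) = 14
  d3 = neg(-6) = 6
  d4 = neg(14) = -14
  d7 = min2(6, 7) = 6
  d8 = max2(6, -14) = 6
  d15 = sub(-14, 14) = -28
  d17 = max2(6, -28) = 6
  d19 = max2(6, 6) = 6

Second demand — change propagation:
  d7: re-runs because s1 7->-4; new result -4.
  d19: re-runs because d7 6->-4; new result 6 (unchanged).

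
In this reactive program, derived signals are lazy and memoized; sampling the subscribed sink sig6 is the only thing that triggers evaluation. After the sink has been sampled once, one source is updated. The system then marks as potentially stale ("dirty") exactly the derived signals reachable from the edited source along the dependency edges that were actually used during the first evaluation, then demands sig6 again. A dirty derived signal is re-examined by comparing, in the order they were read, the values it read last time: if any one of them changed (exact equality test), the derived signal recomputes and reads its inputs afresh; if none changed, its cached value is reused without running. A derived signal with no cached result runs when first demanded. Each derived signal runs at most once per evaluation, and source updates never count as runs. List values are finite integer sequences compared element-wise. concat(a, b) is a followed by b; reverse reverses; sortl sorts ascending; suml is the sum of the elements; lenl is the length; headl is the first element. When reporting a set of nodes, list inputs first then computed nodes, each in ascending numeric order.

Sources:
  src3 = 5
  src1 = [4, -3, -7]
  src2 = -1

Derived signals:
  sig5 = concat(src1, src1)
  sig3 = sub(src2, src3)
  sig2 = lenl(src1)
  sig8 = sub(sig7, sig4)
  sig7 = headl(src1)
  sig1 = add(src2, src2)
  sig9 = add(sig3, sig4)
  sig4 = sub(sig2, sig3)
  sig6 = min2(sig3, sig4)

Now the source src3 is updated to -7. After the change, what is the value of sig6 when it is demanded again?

First demand of the output computes:
  sig2 = lenl([4, -3, -7]) = 3
  sig3 = sub(-1, 5) = -6
  sig4 = sub(3, -6) = 9
  sig6 = min2(-6, 9) = -6

After the edit, cleaning proceeds:
  sig3: a read changed (src3 5->-7) — executes, giving 6.
  sig4: a read changed (sig3 -6->6) — executes, giving -3.
  sig6: a read changed (sig3 -6->6; sig4 9->-3) — executes, giving -3.

Demanding sig6 again yields -3.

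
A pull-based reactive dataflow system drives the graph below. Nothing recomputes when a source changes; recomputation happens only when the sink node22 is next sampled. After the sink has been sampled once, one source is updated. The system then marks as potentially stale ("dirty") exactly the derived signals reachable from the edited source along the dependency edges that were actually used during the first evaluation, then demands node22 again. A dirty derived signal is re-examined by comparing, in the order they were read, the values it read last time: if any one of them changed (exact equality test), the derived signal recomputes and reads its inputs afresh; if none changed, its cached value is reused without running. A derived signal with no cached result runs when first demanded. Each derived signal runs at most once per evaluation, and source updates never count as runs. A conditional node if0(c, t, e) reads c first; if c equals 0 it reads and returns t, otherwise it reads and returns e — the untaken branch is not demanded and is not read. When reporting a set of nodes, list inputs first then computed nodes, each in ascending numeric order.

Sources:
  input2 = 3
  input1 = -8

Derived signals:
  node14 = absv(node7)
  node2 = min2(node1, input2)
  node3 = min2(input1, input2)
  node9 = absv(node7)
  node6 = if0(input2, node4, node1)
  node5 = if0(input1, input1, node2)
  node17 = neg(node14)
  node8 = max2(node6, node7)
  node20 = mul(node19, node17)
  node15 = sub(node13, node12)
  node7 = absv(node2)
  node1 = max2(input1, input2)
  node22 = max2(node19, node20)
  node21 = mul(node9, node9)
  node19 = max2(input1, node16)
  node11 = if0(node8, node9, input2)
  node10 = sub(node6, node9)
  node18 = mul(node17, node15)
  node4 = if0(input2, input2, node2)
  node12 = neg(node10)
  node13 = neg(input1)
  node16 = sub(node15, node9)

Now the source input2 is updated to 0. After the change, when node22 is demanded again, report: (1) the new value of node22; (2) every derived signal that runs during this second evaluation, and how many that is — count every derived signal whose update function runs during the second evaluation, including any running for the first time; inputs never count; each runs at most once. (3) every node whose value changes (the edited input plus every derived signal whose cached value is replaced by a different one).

New value of node22: 8.
Derived signals that run: node1, node2, node4, node6, node7, node9, node10, node14, node16, node17, node19, node20, node22 — 13 in total.
Values that change: input2, node1, node2, node6, node7, node9, node14, node16, node17, node19, node20, node22.
Key observation: a condition flipped, so demand reaches new nodes — node4 runs for the first time.

First evaluation (everything demanded from the output):
  node1 = max2(-8, 3) = 3
  node2 = min2(3, 3) = 3
  node6 = if0(input2=3 -> else branch node1) = 3
  node7 = absv(3) = 3
  node9 = absv(3) = 3
  node10 = sub(3, 3) = 0
  node12 = neg(0) = 0
  node13 = neg(-8) = 8
  node14 = absv(3) = 3
  node15 = sub(8, 0) = 8
  node16 = sub(8, 3) = 5
  node17 = neg(3) = -3
  node19 = max2(-8, 5) = 5
  node20 = mul(5, -3) = -15
  node22 = max2(5, -15) = 5

Propagation after the edit:
  node1: runs — input2 3->0; result 0.
  node2: runs — node1 3->0; input2 3->0; result 0.
  node4: demanded for the first time — runs, produces 0.
  node6: runs — input2 3->0; node1 3->0; result 0.
  node7: runs — node2 3->0; result 0.
  node9: runs — node7 3->0; result 0.
  node10: runs — node6 3->0; node9 3->0; result 0 (same value as before).
  node12: checked — values it read are unchanged (node10 unchanged); reused cached 0 without running.
  node14: runs — node7 3->0; result 0.
  node15: checked — values it read are unchanged (node13 unchanged, node12 unchanged); reused cached 8 without running.
  node16: runs — node9 3->0; result 8.
  node17: runs — node14 3->0; result 0.
  node19: runs — node16 5->8; result 8.
  node20: runs — node19 5->8; node17 -3->0; result 0.
  node22: runs — node19 5->8; node20 -15->0; result 8.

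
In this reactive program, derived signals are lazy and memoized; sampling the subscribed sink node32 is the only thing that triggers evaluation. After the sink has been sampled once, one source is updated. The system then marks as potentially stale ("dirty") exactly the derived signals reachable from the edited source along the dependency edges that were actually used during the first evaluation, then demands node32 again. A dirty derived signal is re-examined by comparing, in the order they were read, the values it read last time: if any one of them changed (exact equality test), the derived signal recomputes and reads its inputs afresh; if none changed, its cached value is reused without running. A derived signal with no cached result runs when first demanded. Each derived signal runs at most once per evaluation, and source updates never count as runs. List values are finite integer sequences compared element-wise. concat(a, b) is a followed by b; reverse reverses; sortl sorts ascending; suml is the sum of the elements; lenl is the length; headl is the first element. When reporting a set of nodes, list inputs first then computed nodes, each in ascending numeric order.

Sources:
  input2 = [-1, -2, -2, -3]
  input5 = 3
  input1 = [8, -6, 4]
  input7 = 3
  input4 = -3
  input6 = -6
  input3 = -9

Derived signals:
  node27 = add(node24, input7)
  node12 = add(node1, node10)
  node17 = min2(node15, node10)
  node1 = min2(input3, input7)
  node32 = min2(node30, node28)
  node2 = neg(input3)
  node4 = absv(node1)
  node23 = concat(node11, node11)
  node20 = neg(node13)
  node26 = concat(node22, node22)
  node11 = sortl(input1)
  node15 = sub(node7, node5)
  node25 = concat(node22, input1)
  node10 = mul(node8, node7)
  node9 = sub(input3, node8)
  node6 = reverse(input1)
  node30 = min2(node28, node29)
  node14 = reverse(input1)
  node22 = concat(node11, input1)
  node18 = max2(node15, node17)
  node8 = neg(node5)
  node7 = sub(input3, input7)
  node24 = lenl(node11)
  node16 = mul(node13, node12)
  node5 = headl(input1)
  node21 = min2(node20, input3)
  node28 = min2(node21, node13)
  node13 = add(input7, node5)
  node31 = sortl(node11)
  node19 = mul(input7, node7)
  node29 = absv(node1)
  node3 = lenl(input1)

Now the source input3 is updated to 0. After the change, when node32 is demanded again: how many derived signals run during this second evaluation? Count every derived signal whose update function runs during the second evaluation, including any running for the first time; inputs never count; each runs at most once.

First demand of the output computes:
  node1 = min2(-9, 3) = -9
  node5 = headl([8, -6, 4]) = 8
  node13 = add(3, 8) = 11
  node20 = neg(11) = -11
  node21 = min2(-11, -9) = -11
  node28 = min2(-11, 11) = -11
  node29 = absv(-9) = 9
  node30 = min2(-11, 9) = -11
  node32 = min2(-11, -11) = -11

After the edit, cleaning proceeds:
  node1: a read changed (input3 -9->0) — executes, giving 0.
  node21: a read changed (input3 -9->0) — executes, giving -11 — identical to its old value.
  node28: dirty, but its reads are unchanged (node21 unchanged, node13 unchanged); cached -11 stands.
  node29: a read changed (node1 -9->0) — executes, giving 0.
  node30: a read changed (node29 9->0) — executes, giving -11 — identical to its old value.
  node32: dirty, but its reads are unchanged (node30 unchanged, node28 unchanged); cached -11 stands.

Note where the cutoff bites: node28 is checked, finds nothing changed, and keeps its cache.

4 derived signals run: node1, node21, node29, node30.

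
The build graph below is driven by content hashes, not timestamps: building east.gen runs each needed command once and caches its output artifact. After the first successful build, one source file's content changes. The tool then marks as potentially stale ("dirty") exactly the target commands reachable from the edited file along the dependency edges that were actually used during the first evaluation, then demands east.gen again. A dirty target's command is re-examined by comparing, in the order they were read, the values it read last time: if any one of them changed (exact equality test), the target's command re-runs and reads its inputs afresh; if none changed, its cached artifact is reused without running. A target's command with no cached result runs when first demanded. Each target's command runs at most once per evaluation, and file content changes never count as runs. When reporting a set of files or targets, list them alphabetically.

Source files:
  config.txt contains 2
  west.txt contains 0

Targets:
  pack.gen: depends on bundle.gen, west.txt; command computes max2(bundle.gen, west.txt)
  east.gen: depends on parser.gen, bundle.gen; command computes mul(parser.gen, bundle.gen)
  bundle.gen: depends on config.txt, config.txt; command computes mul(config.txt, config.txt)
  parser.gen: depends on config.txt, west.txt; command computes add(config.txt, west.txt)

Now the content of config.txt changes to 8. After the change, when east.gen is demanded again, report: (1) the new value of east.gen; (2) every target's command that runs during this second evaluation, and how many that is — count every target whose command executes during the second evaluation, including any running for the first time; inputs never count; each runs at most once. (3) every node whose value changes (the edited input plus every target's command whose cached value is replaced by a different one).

Initial pass — values computed on the first demand:
  bundle.gen = mul(2, 2) = 4
  parser.gen = add(2, 0) = 2
  east.gen = mul(2, 4) = 8

Second demand — change propagation:
  bundle.gen: re-runs because config.txt 2->8; config.txt 2->8; new result 64.
  parser.gen: re-runs because config.txt 2->8; new result 8.
  east.gen: re-runs because parser.gen 2->8; bundle.gen 4->64; new result 512.

east.gen now evaluates to 512.
Run set: bundle.gen, east.gen, parser.gen (3 run).
Changed values: bundle.gen, config.txt, east.gen, parser.gen.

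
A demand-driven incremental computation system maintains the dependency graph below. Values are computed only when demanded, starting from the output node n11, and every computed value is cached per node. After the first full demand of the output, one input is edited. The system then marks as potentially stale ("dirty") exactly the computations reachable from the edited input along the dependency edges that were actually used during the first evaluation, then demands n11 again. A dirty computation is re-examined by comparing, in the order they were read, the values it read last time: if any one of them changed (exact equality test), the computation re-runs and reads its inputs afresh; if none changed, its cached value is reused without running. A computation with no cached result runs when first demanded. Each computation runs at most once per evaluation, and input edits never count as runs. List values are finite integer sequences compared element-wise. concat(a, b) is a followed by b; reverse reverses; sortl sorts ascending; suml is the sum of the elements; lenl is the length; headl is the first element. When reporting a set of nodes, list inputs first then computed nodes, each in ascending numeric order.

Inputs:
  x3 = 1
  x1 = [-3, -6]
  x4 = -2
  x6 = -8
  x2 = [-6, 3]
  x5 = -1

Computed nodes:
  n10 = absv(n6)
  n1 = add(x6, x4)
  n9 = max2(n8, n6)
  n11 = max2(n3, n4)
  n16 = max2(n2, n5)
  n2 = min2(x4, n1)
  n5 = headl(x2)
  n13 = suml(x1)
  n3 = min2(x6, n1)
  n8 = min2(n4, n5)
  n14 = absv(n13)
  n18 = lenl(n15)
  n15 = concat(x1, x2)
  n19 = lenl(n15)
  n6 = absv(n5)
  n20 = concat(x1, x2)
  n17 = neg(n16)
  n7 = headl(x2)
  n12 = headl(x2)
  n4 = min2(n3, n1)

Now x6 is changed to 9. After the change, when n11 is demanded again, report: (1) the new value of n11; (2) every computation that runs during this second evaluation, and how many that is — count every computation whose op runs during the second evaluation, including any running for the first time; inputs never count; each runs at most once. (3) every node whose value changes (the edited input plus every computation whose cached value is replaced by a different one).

First evaluation (everything demanded from the output):
  n1 = add(-8, -2) = -10
  n3 = min2(-8, -10) = -10
  n4 = min2(-10, -10) = -10
  n11 = max2(-10, -10) = -10

Propagation after the edit:
  n1: runs — x6 -8->9; result 7.
  n3: runs — x6 -8->9; n1 -10->7; result 7.
  n4: runs — n3 -10->7; n1 -10->7; result 7.
  n11: runs — n3 -10->7; n4 -10->7; result 7.

New value of n11: 7.
Computations that run: n1, n3, n4, n11 — 4 in total.
Values that change: x6, n1, n3, n4, n11.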